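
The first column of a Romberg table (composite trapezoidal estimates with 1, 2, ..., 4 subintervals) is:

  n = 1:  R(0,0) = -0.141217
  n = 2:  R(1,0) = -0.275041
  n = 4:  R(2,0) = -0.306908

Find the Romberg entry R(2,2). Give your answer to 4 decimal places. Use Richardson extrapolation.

Richardson extrapolation on the trapezoidal column (denominator 4−1=3):
R(1,1) = -0.275041 + (-0.275041 − (-0.141217))/3 = -0.319649
R(2,1) = (4·(-0.306908) − (-0.275041)) / 3 = -0.317530
R(2,2) = -0.317530 + (-0.317530 − (-0.319649))/15 = -0.317389

-0.3174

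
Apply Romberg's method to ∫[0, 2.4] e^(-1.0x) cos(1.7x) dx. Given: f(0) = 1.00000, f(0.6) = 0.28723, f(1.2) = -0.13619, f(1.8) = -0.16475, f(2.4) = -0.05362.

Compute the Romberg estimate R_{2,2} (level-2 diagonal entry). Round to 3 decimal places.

0.238

R_{0,0} (trapezoid, 1 panel, h=2.4000): 1.13566
R_{1,0} (trapezoid, 2 panels, h=1.2000): 0.40440
R_{2,0} (trapezoid, 4 panels, h=0.6000): 0.27569
R_{1,1} = 0.40440 + (0.40440 − 1.13566)/3 = 0.16065
R_{2,1} = 0.27569 + (0.27569 − 0.40440)/3 = 0.23279
R_{2,2} = 0.23279 + (0.23279 − 0.16065)/15 = 0.23760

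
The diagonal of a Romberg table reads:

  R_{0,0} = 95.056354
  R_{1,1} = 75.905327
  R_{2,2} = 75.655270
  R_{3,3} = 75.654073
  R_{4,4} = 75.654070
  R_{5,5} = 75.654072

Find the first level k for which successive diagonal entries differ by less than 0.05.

|R_{1,1} − R_{0,0}| = 19.151027 ≥ 0.05
|R_{2,2} − R_{1,1}| = 0.250057 ≥ 0.05
|R_{3,3} − R_{2,2}| = 0.001197 < 0.05

k = 3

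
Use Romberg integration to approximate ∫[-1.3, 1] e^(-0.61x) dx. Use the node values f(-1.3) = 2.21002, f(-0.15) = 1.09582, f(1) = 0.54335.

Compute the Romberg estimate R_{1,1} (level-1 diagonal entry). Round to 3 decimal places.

R_{0,0} (trapezoid, 1 panel, h=2.3000): 3.16638
R_{1,0} (trapezoid, 2 panels, h=1.1500): 2.84338
R_{1,1} = 2.84338 + (2.84338 − 3.16638)/3 = 2.73571

2.736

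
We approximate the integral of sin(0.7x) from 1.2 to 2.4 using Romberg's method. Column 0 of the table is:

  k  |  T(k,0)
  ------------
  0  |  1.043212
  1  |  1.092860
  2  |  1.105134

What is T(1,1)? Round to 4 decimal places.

T(1,1) = 1.092860 + (1.092860 − 1.043212)/3 = 1.109409

1.1094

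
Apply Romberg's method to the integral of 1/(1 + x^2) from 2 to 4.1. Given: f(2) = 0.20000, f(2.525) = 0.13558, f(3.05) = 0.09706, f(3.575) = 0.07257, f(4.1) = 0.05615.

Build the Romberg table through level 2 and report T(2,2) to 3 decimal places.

0.224

T(0,0) (trapezoid, 1 panel, h=2.1000): 0.26896
T(1,0) (trapezoid, 2 panels, h=1.0500): 0.23639
T(2,0) (trapezoid, 4 panels, h=0.5250): 0.22747
T(1,1) = 0.23639 + (0.23639 − 0.26896)/3 = 0.22553
T(2,1) = 0.22747 + (0.22747 − 0.23639)/3 = 0.22450
T(2,2) = 0.22450 + (0.22450 − 0.22553)/15 = 0.22443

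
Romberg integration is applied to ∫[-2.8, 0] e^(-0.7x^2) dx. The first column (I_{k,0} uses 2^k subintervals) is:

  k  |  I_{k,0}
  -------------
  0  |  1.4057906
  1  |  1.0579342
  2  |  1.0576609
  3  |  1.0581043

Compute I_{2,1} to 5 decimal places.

Richardson extrapolation on the trapezoidal column (denominator 4−1=3):
I_{2,1} = (4·1.0576609 − 1.0579342) / 3 = 1.0575698

1.05757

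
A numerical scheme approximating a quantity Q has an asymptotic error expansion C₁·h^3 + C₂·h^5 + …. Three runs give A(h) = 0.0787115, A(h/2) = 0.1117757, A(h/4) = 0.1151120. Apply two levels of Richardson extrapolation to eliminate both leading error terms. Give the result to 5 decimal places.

First eliminate the h^3 term (factor 2^3 = 8):
  B₁ = (8·0.1117757 − 0.0787115)/7 = 0.1164992
  B₂ = (8·0.1151120 − 0.1117757)/7 = 0.1155886
Then eliminate the h^5 term (factor 2^5 = 32):
  (32·0.1155886 − 0.1164992)/31 = 0.1155592

0.11556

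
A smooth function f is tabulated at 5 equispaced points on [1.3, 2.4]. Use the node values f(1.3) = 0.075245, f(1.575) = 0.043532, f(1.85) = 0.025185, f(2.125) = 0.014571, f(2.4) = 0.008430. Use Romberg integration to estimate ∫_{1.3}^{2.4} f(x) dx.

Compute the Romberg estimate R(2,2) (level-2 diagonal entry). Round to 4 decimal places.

R(0,0) (trapezoid, 1 panel, h=1.1000): 0.046021
R(1,0) (trapezoid, 2 panels, h=0.5500): 0.036862
R(2,0) (trapezoid, 4 panels, h=0.2750): 0.034410
R(1,1) = 0.036862 + (0.036862 − 0.046021)/3 = 0.033809
R(2,1) = 0.034410 + (0.034410 − 0.036862)/3 = 0.033593
R(2,2) = 0.033593 + (0.033593 − 0.033809)/15 = 0.033579

0.0336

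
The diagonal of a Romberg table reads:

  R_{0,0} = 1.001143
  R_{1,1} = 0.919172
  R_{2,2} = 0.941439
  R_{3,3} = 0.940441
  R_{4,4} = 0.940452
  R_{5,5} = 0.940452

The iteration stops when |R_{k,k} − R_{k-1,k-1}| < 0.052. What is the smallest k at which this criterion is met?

|R_{1,1} − R_{0,0}| = 0.081971 ≥ 0.052
|R_{2,2} − R_{1,1}| = 0.022267 < 0.052

k = 2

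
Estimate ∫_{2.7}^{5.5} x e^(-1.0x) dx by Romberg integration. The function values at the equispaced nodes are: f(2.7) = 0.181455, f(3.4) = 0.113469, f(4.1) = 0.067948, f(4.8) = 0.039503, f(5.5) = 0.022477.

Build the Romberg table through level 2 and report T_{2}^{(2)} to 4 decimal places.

T_{0}^{(0)} (trapezoid, 1 panel, h=2.8000): 0.285505
T_{1}^{(0)} (trapezoid, 2 panels, h=1.4000): 0.237880
T_{2}^{(0)} (trapezoid, 4 panels, h=0.7000): 0.226020
T_{1}^{(1)} = 0.237880 + (0.237880 − 0.285505)/3 = 0.222005
T_{2}^{(1)} = 0.226020 + (0.226020 − 0.237880)/3 = 0.222067
T_{2}^{(2)} = 0.222067 + (0.222067 − 0.222005)/15 = 0.222071

0.2221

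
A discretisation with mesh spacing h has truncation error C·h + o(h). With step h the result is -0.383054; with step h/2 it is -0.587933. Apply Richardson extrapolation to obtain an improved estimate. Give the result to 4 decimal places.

-0.7928

Extrapolated value = (2·A(h/2) − A(h)) / (2 − 1)
= (2·(-0.587933) − (-0.383054)) / 1
= -0.792812 / 1 = -0.792812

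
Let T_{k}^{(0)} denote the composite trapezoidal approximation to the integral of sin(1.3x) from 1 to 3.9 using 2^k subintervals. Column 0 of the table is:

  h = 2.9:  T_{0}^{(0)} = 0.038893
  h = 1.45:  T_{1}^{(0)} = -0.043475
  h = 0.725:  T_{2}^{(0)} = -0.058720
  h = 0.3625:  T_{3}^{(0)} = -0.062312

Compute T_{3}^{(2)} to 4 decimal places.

T_{2}^{(1)} = (4·(-0.058720) − (-0.043475)) / 3 = -0.063802
T_{3}^{(1)} = -0.062312 + (-0.062312 − (-0.058720))/3 = -0.063509
T_{3}^{(2)} = -0.063509 + (-0.063509 − (-0.063802))/15 = -0.063489

-0.0635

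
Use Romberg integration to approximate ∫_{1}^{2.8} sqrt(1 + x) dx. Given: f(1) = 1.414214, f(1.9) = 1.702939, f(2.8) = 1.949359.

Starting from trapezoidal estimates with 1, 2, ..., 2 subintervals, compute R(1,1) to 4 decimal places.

R(0,0) (trapezoid, 1 panel, h=1.8000): 3.027216
R(1,0) (trapezoid, 2 panels, h=0.9000): 3.046253
R(1,1) = 3.046253 + (3.046253 − 3.027216)/3 = 3.052599

3.0526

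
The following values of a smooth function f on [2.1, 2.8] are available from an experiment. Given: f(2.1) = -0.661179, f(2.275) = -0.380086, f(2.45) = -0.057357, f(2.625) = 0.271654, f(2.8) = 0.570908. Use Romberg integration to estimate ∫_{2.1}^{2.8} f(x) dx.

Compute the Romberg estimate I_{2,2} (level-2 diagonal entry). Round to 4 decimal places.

-0.0373

I_{0,0} (trapezoid, 1 panel, h=0.7000): -0.031595
I_{1,0} (trapezoid, 2 panels, h=0.3500): -0.035872
I_{2,0} (trapezoid, 4 panels, h=0.1750): -0.036912
I_{1,1} = -0.035872 + (-0.035872 − (-0.031595))/3 = -0.037298
I_{2,1} = -0.036912 + (-0.036912 − (-0.035872))/3 = -0.037259
I_{2,2} = -0.037259 + (-0.037259 − (-0.037298))/15 = -0.037256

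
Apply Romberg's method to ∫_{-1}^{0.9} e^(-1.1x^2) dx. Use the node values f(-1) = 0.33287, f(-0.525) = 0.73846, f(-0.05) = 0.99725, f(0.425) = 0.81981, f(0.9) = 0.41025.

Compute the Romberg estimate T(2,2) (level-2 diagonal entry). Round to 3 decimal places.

T(0,0) (trapezoid, 1 panel, h=1.9000): 0.70596
T(1,0) (trapezoid, 2 panels, h=0.9500): 1.30037
T(2,0) (trapezoid, 4 panels, h=0.4750): 1.39036
T(1,1) = 1.30037 + (1.30037 − 0.70596)/3 = 1.49851
T(2,1) = 1.39036 + (1.39036 − 1.30037)/3 = 1.42036
T(2,2) = 1.42036 + (1.42036 − 1.49851)/15 = 1.41515

1.415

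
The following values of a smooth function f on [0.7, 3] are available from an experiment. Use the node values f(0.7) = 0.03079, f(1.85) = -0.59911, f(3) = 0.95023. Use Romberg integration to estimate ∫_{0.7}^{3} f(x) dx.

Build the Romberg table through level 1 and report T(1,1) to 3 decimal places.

-0.543

T(0,0) (trapezoid, 1 panel, h=2.3000): 1.12817
T(1,0) (trapezoid, 2 panels, h=1.1500): -0.12489
T(1,1) = -0.12489 + (-0.12489 − 1.12817)/3 = -0.54258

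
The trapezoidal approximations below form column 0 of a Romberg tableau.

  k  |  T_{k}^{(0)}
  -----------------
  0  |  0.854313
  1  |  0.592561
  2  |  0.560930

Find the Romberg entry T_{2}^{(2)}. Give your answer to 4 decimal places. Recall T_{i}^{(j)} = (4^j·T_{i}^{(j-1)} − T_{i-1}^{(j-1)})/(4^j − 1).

Richardson extrapolation on the trapezoidal column (denominator 4−1=3):
T_{1}^{(1)} = (4·0.592561 − 0.854313) / 3 = 0.505310
T_{2}^{(1)} = 0.560930 + (0.560930 − 0.592561)/3 = 0.550386
T_{2}^{(2)} = 0.550386 + (0.550386 − 0.505310)/15 = 0.553391
(Column j=1 coincides with Simpson's rule on the same nodes.)

0.5534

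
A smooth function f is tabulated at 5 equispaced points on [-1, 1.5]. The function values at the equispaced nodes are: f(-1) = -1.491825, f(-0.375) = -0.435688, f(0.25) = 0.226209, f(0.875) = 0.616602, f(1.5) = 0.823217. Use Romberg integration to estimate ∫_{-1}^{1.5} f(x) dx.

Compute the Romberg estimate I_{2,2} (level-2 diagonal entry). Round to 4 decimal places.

0.1062

I_{0,0} (trapezoid, 1 panel, h=2.5000): -0.835760
I_{1,0} (trapezoid, 2 panels, h=1.2500): -0.135119
I_{2,0} (trapezoid, 4 panels, h=0.6250): 0.045512
I_{1,1} = -0.135119 + (-0.135119 − (-0.835760))/3 = 0.098428
I_{2,1} = 0.045512 + (0.045512 − (-0.135119))/3 = 0.105722
I_{2,2} = 0.105722 + (0.105722 − 0.098428)/15 = 0.106208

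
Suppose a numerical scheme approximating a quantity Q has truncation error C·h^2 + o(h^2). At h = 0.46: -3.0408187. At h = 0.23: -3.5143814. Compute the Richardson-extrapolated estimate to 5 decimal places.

-3.67224

The leading error scales as h^2; refining by a factor of 2 reduces it by 2^2 = 4.
Extrapolated value = (4·A(h/2) − A(h)) / (4 − 1)
= (4·(-3.5143814) − (-3.0408187)) / 3
= -11.0167069 / 3 = -3.6722356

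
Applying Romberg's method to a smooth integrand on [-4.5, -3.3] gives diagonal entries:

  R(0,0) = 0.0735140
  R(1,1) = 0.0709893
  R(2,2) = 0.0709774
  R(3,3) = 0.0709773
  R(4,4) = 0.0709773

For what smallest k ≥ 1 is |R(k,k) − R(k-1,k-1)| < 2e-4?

k = 2

|R(1,1) − R(0,0)| = 0.0025247 ≥ 2e-4
|R(2,2) − R(1,1)| = 0.0000119 < 2e-4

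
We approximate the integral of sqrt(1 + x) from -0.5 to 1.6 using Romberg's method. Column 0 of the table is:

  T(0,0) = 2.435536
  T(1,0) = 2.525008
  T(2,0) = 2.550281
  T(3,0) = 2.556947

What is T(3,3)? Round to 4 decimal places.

Richardson extrapolation on the trapezoidal column (denominator 4−1=3):
T(1,1) = 2.525008 + (2.525008 − 2.435536)/3 = 2.554832
T(2,1) = 2.550281 + (2.550281 − 2.525008)/3 = 2.558705
T(3,1) = 2.556947 + (2.556947 − 2.550281)/3 = 2.559169
T(2,2) = (16·2.558705 − 2.554832) / 15 = 2.558963
T(3,2) = 2.559169 + (2.559169 − 2.558705)/15 = 2.559200
T(3,3) = (64·2.559200 − 2.558963) / 63 = 2.559204

2.5592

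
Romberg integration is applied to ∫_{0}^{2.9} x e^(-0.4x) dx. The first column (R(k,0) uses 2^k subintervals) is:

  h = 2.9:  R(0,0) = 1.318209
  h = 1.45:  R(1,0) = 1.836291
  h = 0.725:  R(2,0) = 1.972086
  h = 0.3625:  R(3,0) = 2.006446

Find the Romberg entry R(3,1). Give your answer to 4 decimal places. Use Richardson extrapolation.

2.0179

R(3,1) = 2.006446 + (2.006446 − 1.972086)/3 = 2.017899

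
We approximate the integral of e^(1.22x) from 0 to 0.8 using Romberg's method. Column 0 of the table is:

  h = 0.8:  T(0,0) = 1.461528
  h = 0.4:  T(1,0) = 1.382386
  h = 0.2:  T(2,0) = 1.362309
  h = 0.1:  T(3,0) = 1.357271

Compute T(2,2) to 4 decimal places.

Richardson extrapolation on the trapezoidal column (denominator 4−1=3):
T(1,1) = (4·1.382386 − 1.461528) / 3 = 1.356005
T(2,1) = (4·1.362309 − 1.382386) / 3 = 1.355617
T(2,2) = 1.355617 + (1.355617 − 1.356005)/15 = 1.355591

1.3556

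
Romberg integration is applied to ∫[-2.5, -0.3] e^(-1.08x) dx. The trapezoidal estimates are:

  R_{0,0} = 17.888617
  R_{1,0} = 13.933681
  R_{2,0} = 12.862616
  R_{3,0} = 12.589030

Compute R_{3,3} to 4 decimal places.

12.4973

Richardson extrapolation on the trapezoidal column (denominator 4−1=3):
R_{1,1} = (4·13.933681 − 17.888617) / 3 = 12.615369
R_{2,1} = 12.862616 + (12.862616 − 13.933681)/3 = 12.505594
R_{3,1} = 12.589030 + (12.589030 − 12.862616)/3 = 12.497835
R_{2,2} = 12.505594 + (12.505594 − 12.615369)/15 = 12.498276
R_{3,2} = (16·12.497835 − 12.505594) / 15 = 12.497318
R_{3,3} = (64·12.497318 − 12.498276) / 63 = 12.497303
(Column j=1 coincides with Simpson's rule on the same nodes.)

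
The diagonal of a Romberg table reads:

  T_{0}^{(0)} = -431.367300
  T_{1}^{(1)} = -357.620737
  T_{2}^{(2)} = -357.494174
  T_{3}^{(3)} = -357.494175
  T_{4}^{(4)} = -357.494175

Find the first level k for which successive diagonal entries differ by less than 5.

|T_{1}^{(1)} − T_{0}^{(0)}| = 73.746563 ≥ 5
|T_{2}^{(2)} − T_{1}^{(1)}| = 0.126563 < 5

k = 2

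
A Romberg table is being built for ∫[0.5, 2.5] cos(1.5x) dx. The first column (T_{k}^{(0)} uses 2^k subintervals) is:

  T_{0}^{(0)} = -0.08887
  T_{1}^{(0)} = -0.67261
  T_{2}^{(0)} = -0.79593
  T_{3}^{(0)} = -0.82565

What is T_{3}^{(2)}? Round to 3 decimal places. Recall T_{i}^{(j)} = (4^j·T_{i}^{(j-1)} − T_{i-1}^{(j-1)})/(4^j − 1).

-0.835

Richardson extrapolation on the trapezoidal column (denominator 4−1=3):
T_{2}^{(1)} = -0.79593 + (-0.79593 − (-0.67261))/3 = -0.83704
T_{3}^{(1)} = -0.82565 + (-0.82565 − (-0.79593))/3 = -0.83556
T_{3}^{(2)} = (16·(-0.83556) − (-0.83704)) / 15 = -0.83546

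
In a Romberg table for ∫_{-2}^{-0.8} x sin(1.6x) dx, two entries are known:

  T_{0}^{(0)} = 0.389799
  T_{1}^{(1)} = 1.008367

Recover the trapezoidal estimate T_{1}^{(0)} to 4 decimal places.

From T_{1}^{(1)} = (4·T_{1}^{(0)} − T_{0}^{(0)})/3, solve for T_{1}^{(0)}:
4·T_{1}^{(0)} = 3·1.008367 + 0.389799 = 3.414900
T_{1}^{(0)} = 0.853725

0.8537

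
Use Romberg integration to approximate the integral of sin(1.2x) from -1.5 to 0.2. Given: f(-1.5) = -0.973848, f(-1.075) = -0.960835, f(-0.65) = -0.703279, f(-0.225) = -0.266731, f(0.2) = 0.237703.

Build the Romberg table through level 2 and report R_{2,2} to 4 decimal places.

R_{0,0} (trapezoid, 1 panel, h=1.7000): -0.625723
R_{1,0} (trapezoid, 2 panels, h=0.8500): -0.910649
R_{2,0} (trapezoid, 4 panels, h=0.4250): -0.977040
R_{1,1} = -0.910649 + (-0.910649 − (-0.625723))/3 = -1.005624
R_{2,1} = -0.977040 + (-0.977040 − (-0.910649))/3 = -0.999170
R_{2,2} = -0.999170 + (-0.999170 − (-1.005624))/15 = -0.998740

-0.9987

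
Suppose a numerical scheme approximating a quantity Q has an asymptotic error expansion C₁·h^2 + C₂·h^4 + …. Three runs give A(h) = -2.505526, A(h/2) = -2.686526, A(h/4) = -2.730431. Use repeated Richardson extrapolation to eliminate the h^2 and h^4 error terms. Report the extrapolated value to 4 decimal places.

First eliminate the h^2 term (factor 2^2 = 4):
  B₁ = (4·(-2.686526) − (-2.505526))/3 = -2.746859
  B₂ = (4·(-2.730431) − (-2.686526))/3 = -2.745066
Then eliminate the h^4 term (factor 2^4 = 16):
  (16·(-2.745066) − (-2.746859))/15 = -2.744946

-2.7449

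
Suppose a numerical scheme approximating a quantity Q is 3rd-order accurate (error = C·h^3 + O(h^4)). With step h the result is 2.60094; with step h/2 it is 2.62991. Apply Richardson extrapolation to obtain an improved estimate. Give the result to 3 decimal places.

The leading error scales as h^3; refining by a factor of 2 reduces it by 2^3 = 8.
Extrapolated value = (8·A(h/2) − A(h)) / (8 − 1)
= (8·2.62991 − 2.60094) / 7
= 18.43834 / 7 = 2.63405

2.634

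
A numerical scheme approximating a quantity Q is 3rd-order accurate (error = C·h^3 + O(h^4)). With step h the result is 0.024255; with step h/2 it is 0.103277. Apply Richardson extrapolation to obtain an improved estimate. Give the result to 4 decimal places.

0.1146

The leading error scales as h^3; refining by a factor of 2 reduces it by 2^3 = 8.
Extrapolated value = (8·A(h/2) − A(h)) / (8 − 1)
= (8·0.103277 − 0.024255) / 7
= 0.801961 / 7 = 0.114566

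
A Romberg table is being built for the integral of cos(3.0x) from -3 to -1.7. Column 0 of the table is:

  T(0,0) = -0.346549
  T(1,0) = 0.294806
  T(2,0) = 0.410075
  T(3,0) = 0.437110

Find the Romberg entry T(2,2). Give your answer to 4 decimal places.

0.4445

Richardson extrapolation on the trapezoidal column (denominator 4−1=3):
T(1,1) = 0.294806 + (0.294806 − (-0.346549))/3 = 0.508591
T(2,1) = (4·0.410075 − 0.294806) / 3 = 0.448498
T(2,2) = (16·0.448498 − 0.508591) / 15 = 0.444492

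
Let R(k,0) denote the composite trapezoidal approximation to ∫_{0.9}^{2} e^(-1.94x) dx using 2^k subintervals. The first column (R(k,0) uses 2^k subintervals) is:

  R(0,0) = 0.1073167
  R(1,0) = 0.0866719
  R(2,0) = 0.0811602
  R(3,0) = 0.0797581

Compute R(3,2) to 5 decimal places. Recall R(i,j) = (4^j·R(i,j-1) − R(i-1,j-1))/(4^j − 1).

0.07929

R(2,1) = (4·0.0811602 − 0.0866719) / 3 = 0.0793230
R(3,1) = 0.0797581 + (0.0797581 − 0.0811602)/3 = 0.0792907
R(3,2) = (16·0.0792907 − 0.0793230) / 15 = 0.0792885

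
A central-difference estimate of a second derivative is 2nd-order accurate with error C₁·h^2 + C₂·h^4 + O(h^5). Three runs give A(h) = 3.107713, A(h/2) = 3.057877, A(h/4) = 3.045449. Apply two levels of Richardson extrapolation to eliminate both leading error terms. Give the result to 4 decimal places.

First eliminate the h^2 term (factor 2^2 = 4):
  B₁ = (4·3.057877 − 3.107713)/3 = 3.041265
  B₂ = (4·3.045449 − 3.057877)/3 = 3.041306
Then eliminate the h^4 term (factor 2^4 = 16):
  (16·3.041306 − 3.041265)/15 = 3.041309

3.0413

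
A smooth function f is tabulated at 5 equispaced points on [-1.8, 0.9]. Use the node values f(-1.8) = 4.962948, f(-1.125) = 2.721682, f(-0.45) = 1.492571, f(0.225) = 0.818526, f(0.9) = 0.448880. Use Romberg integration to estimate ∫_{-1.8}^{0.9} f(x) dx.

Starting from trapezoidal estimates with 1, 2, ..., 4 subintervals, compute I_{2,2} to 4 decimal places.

5.0724

I_{0,0} (trapezoid, 1 panel, h=2.7000): 7.305968
I_{1,0} (trapezoid, 2 panels, h=1.3500): 5.667955
I_{2,0} (trapezoid, 4 panels, h=0.6750): 5.223618
I_{1,1} = 5.667955 + (5.667955 − 7.305968)/3 = 5.121951
I_{2,1} = 5.223618 + (5.223618 − 5.667955)/3 = 5.075506
I_{2,2} = 5.075506 + (5.075506 − 5.121951)/15 = 5.072410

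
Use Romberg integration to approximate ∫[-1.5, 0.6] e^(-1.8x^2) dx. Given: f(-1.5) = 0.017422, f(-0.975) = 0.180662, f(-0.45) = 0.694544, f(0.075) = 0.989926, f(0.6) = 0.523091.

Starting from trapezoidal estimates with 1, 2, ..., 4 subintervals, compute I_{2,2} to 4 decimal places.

I_{0,0} (trapezoid, 1 panel, h=2.1000): 0.567539
I_{1,0} (trapezoid, 2 panels, h=1.0500): 1.013041
I_{2,0} (trapezoid, 4 panels, h=0.5250): 1.121079
I_{1,1} = 1.013041 + (1.013041 − 0.567539)/3 = 1.161542
I_{2,1} = 1.121079 + (1.121079 − 1.013041)/3 = 1.157092
I_{2,2} = 1.157092 + (1.157092 − 1.161542)/15 = 1.156795

1.1568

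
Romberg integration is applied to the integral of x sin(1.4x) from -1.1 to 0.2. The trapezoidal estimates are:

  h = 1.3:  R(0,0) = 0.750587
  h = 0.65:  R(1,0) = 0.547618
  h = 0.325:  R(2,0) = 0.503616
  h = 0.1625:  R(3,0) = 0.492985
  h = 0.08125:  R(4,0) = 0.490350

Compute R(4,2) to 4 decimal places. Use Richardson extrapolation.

0.4895

R(3,1) = (4·0.492985 − 0.503616) / 3 = 0.489441
R(4,1) = 0.490350 + (0.490350 − 0.492985)/3 = 0.489472
R(4,2) = 0.489472 + (0.489472 − 0.489441)/15 = 0.489474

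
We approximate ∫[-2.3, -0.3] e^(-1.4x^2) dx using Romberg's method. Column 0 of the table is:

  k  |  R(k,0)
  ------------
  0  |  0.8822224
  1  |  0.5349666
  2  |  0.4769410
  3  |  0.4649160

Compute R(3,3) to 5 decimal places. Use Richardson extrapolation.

Richardson extrapolation on the trapezoidal column (denominator 4−1=3):
R(1,1) = 0.5349666 + (0.5349666 − 0.8822224)/3 = 0.4192147
R(2,1) = (4·0.4769410 − 0.5349666) / 3 = 0.4575991
R(3,1) = (4·0.4649160 − 0.4769410) / 3 = 0.4609077
R(2,2) = 0.4575991 + (0.4575991 − 0.4192147)/15 = 0.4601581
R(3,2) = 0.4609077 + (0.4609077 − 0.4575991)/15 = 0.4611283
R(3,3) = 0.4611283 + (0.4611283 − 0.4601581)/63 = 0.4611437

0.46114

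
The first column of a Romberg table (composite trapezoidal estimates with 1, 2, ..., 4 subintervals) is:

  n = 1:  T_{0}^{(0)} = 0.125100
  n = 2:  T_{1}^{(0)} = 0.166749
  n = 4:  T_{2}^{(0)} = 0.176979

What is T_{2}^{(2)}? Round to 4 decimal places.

0.1804

T_{1}^{(1)} = (4·0.166749 − 0.125100) / 3 = 0.180632
T_{2}^{(1)} = 0.176979 + (0.176979 − 0.166749)/3 = 0.180389
T_{2}^{(2)} = (16·0.180389 − 0.180632) / 15 = 0.180373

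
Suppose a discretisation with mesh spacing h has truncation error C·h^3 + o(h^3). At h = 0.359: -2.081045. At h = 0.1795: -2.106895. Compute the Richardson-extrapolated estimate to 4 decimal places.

The leading error scales as h^3; refining by a factor of 2 reduces it by 2^3 = 8.
Extrapolated value = (8·A(h/2) − A(h)) / (8 − 1)
= (8·(-2.106895) − (-2.081045)) / 7
= -14.774115 / 7 = -2.110588

-2.1106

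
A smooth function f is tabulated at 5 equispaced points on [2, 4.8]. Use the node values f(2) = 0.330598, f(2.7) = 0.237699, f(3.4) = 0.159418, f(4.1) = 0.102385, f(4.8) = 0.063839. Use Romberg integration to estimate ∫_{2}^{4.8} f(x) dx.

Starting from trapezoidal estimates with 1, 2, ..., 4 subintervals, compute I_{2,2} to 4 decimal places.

I_{0,0} (trapezoid, 1 panel, h=2.8000): 0.552212
I_{1,0} (trapezoid, 2 panels, h=1.4000): 0.499291
I_{2,0} (trapezoid, 4 panels, h=0.7000): 0.487704
I_{1,1} = 0.499291 + (0.499291 − 0.552212)/3 = 0.481651
I_{2,1} = 0.487704 + (0.487704 − 0.499291)/3 = 0.483842
I_{2,2} = 0.483842 + (0.483842 − 0.481651)/15 = 0.483988

0.4840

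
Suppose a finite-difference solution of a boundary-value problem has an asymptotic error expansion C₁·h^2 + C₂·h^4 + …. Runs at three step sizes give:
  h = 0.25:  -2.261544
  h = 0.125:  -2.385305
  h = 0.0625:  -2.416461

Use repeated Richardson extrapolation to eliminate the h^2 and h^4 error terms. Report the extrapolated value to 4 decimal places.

-2.4269

First eliminate the h^2 term (factor 2^2 = 4):
  B₁ = (4·(-2.385305) − (-2.261544))/3 = -2.426559
  B₂ = (4·(-2.416461) − (-2.385305))/3 = -2.426846
Then eliminate the h^4 term (factor 2^4 = 16):
  (16·(-2.426846) − (-2.426559))/15 = -2.426865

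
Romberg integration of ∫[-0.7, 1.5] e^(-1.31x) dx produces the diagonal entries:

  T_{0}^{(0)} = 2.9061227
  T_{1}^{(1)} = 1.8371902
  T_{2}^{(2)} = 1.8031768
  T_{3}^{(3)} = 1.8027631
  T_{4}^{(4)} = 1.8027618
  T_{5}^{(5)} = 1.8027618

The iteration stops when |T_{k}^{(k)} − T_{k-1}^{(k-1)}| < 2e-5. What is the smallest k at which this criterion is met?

|T_{1}^{(1)} − T_{0}^{(0)}| = 1.0689325 ≥ 2e-5
|T_{2}^{(2)} − T_{1}^{(1)}| = 0.0340134 ≥ 2e-5
|T_{3}^{(3)} − T_{2}^{(2)}| = 0.0004137 ≥ 2e-5
|T_{4}^{(4)} − T_{3}^{(3)}| = 0.0000013 < 2e-5

k = 4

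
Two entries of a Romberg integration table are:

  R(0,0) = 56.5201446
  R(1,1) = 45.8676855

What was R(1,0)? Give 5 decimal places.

48.53080

From R(1,1) = (4·R(1,0) − R(0,0))/3, solve for R(1,0):
4·R(1,0) = 3·45.8676855 + 56.5201446 = 194.1232011
R(1,0) = 48.5308003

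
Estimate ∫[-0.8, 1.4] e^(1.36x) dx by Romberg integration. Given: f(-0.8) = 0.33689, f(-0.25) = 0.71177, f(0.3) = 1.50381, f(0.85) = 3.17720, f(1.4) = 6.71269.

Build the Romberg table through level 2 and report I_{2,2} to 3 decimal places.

4.689

I_{0,0} (trapezoid, 1 panel, h=2.2000): 7.75454
I_{1,0} (trapezoid, 2 panels, h=1.1000): 5.53146
I_{2,0} (trapezoid, 4 panels, h=0.5500): 4.90466
I_{1,1} = 5.53146 + (5.53146 − 7.75454)/3 = 4.79043
I_{2,1} = 4.90466 + (4.90466 − 5.53146)/3 = 4.69573
I_{2,2} = 4.69573 + (4.69573 − 4.79043)/15 = 4.68942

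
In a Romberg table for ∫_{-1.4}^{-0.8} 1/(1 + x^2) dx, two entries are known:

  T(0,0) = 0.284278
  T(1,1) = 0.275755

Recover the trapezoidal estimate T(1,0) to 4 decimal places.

From T(1,1) = (4·T(1,0) − T(0,0))/3, solve for T(1,0):
4·T(1,0) = 3·0.275755 + 0.284278 = 1.111543
T(1,0) = 0.277886

0.2779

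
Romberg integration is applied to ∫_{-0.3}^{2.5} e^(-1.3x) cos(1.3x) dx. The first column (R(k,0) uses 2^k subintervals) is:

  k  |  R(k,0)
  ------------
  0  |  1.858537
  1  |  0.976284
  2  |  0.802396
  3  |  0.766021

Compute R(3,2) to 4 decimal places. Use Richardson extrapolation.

R(2,1) = 0.802396 + (0.802396 − 0.976284)/3 = 0.744433
R(3,1) = (4·0.766021 − 0.802396) / 3 = 0.753896
R(3,2) = 0.753896 + (0.753896 − 0.744433)/15 = 0.754527

0.7545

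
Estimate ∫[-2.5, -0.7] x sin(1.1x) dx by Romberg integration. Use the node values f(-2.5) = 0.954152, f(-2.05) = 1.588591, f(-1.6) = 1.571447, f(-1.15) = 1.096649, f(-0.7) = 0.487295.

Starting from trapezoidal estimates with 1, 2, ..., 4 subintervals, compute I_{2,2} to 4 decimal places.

I_{0,0} (trapezoid, 1 panel, h=1.8000): 1.297302
I_{1,0} (trapezoid, 2 panels, h=0.9000): 2.062953
I_{2,0} (trapezoid, 4 panels, h=0.4500): 2.239835
I_{1,1} = 2.062953 + (2.062953 − 1.297302)/3 = 2.318170
I_{2,1} = 2.239835 + (2.239835 − 2.062953)/3 = 2.298796
I_{2,2} = 2.298796 + (2.298796 − 2.318170)/15 = 2.297504

2.2975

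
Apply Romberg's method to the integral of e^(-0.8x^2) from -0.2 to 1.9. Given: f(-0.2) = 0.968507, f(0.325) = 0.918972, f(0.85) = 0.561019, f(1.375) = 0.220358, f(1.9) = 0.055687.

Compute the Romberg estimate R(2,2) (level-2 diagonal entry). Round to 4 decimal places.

R(0,0) (trapezoid, 1 panel, h=2.1000): 1.075404
R(1,0) (trapezoid, 2 panels, h=1.0500): 1.126772
R(2,0) (trapezoid, 4 panels, h=0.5250): 1.161534
R(1,1) = 1.126772 + (1.126772 − 1.075404)/3 = 1.143895
R(2,1) = 1.161534 + (1.161534 − 1.126772)/3 = 1.173121
R(2,2) = 1.173121 + (1.173121 − 1.143895)/15 = 1.175069

1.1751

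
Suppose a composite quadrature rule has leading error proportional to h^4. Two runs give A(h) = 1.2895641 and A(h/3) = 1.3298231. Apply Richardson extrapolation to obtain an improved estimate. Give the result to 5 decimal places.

Extrapolated value = (81·A(h/3) − A(h)) / (81 − 1)
= (81·1.3298231 − 1.2895641) / 80
= 106.4261070 / 80 = 1.3303263

1.33033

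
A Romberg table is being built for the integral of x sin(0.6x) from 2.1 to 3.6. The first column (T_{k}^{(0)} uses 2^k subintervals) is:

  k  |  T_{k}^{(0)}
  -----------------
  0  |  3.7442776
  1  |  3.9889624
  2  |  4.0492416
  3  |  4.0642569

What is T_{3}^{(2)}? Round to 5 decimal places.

T_{2}^{(1)} = 4.0492416 + (4.0492416 − 3.9889624)/3 = 4.0693347
T_{3}^{(1)} = (4·4.0642569 − 4.0492416) / 3 = 4.0692620
T_{3}^{(2)} = (16·4.0692620 − 4.0693347) / 15 = 4.0692572

4.06926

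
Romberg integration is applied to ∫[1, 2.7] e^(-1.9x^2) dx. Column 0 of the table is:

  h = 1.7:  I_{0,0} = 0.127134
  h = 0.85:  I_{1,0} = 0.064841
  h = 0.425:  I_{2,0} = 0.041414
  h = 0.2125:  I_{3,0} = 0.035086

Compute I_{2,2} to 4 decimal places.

I_{1,1} = 0.064841 + (0.064841 − 0.127134)/3 = 0.044077
I_{2,1} = 0.041414 + (0.041414 − 0.064841)/3 = 0.033605
I_{2,2} = (16·0.033605 − 0.044077) / 15 = 0.032907

0.0329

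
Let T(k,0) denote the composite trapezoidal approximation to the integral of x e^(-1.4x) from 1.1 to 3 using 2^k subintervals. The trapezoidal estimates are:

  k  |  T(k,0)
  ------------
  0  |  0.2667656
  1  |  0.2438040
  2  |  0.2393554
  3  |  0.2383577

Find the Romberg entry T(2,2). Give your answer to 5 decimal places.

Richardson extrapolation on the trapezoidal column (denominator 4−1=3):
T(1,1) = (4·0.2438040 − 0.2667656) / 3 = 0.2361501
T(2,1) = 0.2393554 + (0.2393554 − 0.2438040)/3 = 0.2378725
T(2,2) = 0.2378725 + (0.2378725 − 0.2361501)/15 = 0.2379873

0.23799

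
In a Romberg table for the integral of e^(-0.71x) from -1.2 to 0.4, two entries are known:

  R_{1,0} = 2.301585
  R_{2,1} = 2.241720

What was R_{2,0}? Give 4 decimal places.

From R_{2,1} = (4·R_{2,0} − R_{1,0})/3, solve for R_{2,0}:
4·R_{2,0} = 3·2.241720 + 2.301585 = 9.026745
R_{2,0} = 2.256686

2.2567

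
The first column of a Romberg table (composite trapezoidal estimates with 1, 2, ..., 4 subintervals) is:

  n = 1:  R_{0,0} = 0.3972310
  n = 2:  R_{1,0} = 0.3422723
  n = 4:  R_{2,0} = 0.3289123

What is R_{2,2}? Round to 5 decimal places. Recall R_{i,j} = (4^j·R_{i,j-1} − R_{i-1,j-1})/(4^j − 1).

0.32449

Richardson extrapolation on the trapezoidal column (denominator 4−1=3):
R_{1,1} = 0.3422723 + (0.3422723 − 0.3972310)/3 = 0.3239527
R_{2,1} = 0.3289123 + (0.3289123 − 0.3422723)/3 = 0.3244590
R_{2,2} = 0.3244590 + (0.3244590 − 0.3239527)/15 = 0.3244928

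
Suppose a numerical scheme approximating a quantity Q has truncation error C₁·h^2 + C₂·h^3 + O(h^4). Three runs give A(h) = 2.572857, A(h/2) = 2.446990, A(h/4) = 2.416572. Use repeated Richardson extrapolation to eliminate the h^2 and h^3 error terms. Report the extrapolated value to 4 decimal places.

2.4066

First eliminate the h^2 term (factor 2^2 = 4):
  B₁ = (4·2.446990 − 2.572857)/3 = 2.405034
  B₂ = (4·2.416572 − 2.446990)/3 = 2.406433
Then eliminate the h^3 term (factor 2^3 = 8):
  (8·2.406433 − 2.405034)/7 = 2.406633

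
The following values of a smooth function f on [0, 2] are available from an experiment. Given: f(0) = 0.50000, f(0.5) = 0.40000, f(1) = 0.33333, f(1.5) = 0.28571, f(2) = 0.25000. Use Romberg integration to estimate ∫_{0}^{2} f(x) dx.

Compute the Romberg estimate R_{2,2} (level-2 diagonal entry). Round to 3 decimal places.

0.693

R_{0,0} (trapezoid, 1 panel, h=2.0000): 0.75000
R_{1,0} (trapezoid, 2 panels, h=1.0000): 0.70833
R_{2,0} (trapezoid, 4 panels, h=0.5000): 0.69702
R_{1,1} = 0.70833 + (0.70833 − 0.75000)/3 = 0.69444
R_{2,1} = 0.69702 + (0.69702 − 0.70833)/3 = 0.69325
R_{2,2} = 0.69325 + (0.69325 − 0.69444)/15 = 0.69317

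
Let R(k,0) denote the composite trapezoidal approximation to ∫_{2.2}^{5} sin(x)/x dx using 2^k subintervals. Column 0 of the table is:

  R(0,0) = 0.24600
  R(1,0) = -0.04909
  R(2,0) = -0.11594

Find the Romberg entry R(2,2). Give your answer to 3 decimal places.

-0.138

Richardson extrapolation on the trapezoidal column (denominator 4−1=3):
R(1,1) = -0.04909 + (-0.04909 − 0.24600)/3 = -0.14745
R(2,1) = (4·(-0.11594) − (-0.04909)) / 3 = -0.13822
R(2,2) = (16·(-0.13822) − (-0.14745)) / 15 = -0.13760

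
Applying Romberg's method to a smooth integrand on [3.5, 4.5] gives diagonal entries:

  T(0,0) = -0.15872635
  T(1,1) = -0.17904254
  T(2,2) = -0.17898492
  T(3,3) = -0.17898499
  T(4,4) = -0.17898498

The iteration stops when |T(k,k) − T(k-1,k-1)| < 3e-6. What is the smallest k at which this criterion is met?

k = 3

|T(1,1) − T(0,0)| = 0.02031619 ≥ 3e-6
|T(2,2) − T(1,1)| = 0.00005762 ≥ 3e-6
|T(3,3) − T(2,2)| = 0.00000007 < 3e-6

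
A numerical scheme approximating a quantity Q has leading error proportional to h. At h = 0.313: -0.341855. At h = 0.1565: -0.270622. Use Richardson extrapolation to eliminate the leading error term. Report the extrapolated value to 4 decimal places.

-0.1994

The leading error scales as h; refining by a factor of 2 reduces it by 2^1 = 2.
Extrapolated value = (2·A(h/2) − A(h)) / (2 − 1)
= (2·(-0.270622) − (-0.341855)) / 1
= -0.199389 / 1 = -0.199389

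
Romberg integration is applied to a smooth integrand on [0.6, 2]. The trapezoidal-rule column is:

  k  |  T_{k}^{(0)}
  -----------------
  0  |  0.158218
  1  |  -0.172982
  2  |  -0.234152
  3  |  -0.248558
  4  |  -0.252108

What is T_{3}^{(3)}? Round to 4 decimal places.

-0.2533

Richardson extrapolation on the trapezoidal column (denominator 4−1=3):
T_{1}^{(1)} = -0.172982 + (-0.172982 − 0.158218)/3 = -0.283382
T_{2}^{(1)} = -0.234152 + (-0.234152 − (-0.172982))/3 = -0.254542
T_{3}^{(1)} = (4·(-0.248558) − (-0.234152)) / 3 = -0.253360
T_{2}^{(2)} = -0.254542 + (-0.254542 − (-0.283382))/15 = -0.252619
T_{3}^{(2)} = -0.253360 + (-0.253360 − (-0.254542))/15 = -0.253281
T_{3}^{(3)} = -0.253281 + (-0.253281 − (-0.252619))/63 = -0.253292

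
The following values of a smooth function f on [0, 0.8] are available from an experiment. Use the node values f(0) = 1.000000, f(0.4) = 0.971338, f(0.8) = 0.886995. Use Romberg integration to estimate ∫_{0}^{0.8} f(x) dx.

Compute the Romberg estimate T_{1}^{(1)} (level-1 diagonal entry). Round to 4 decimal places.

0.7696

T_{0}^{(0)} (trapezoid, 1 panel, h=0.8000): 0.754798
T_{1}^{(0)} (trapezoid, 2 panels, h=0.4000): 0.765934
T_{1}^{(1)} = 0.765934 + (0.765934 − 0.754798)/3 = 0.769646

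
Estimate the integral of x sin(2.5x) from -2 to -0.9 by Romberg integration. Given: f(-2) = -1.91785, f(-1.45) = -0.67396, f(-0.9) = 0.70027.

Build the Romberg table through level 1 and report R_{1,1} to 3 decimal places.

-0.717

R_{0,0} (trapezoid, 1 panel, h=1.1000): -0.66967
R_{1,0} (trapezoid, 2 panels, h=0.5500): -0.70551
R_{1,1} = -0.70551 + (-0.70551 − (-0.66967))/3 = -0.71746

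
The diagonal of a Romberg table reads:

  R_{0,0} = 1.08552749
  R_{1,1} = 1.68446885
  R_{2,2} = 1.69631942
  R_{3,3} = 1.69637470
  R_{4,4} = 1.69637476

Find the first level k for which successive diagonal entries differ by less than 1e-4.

k = 3

|R_{1,1} − R_{0,0}| = 0.59894136 ≥ 1e-4
|R_{2,2} − R_{1,1}| = 0.01185057 ≥ 1e-4
|R_{3,3} − R_{2,2}| = 0.00005528 < 1e-4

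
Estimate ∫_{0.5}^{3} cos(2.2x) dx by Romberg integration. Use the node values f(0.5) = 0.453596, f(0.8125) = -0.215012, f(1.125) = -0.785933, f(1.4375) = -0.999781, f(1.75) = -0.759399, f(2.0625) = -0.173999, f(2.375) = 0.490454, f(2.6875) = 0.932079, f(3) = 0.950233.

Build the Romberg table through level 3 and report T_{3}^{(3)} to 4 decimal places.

-0.2637

T_{0}^{(0)} (trapezoid, 1 panel, h=2.5000): 1.754786
T_{1}^{(0)} (trapezoid, 2 panels, h=1.2500): -0.071856
T_{2}^{(0)} (trapezoid, 4 panels, h=0.6250): -0.220602
T_{3}^{(0)} (trapezoid, 8 panels, h=0.3125): -0.253024
T_{1}^{(1)} = -0.071856 + (-0.071856 − 1.754786)/3 = -0.680737
T_{2}^{(1)} = -0.220602 + (-0.220602 − (-0.071856))/3 = -0.270184
T_{3}^{(1)} = -0.253024 + (-0.253024 − (-0.220602))/3 = -0.263831
T_{2}^{(2)} = -0.270184 + (-0.270184 − (-0.680737))/15 = -0.242814
T_{3}^{(2)} = -0.263831 + (-0.263831 − (-0.270184))/15 = -0.263407
T_{3}^{(3)} = -0.263407 + (-0.263407 − (-0.242814))/63 = -0.263734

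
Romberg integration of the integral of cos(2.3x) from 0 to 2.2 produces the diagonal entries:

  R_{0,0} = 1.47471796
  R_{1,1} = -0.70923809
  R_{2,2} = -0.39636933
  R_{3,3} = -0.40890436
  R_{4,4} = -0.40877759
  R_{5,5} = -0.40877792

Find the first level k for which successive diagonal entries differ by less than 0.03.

|R_{1,1} − R_{0,0}| = 2.18395605 ≥ 0.03
|R_{2,2} − R_{1,1}| = 0.31286876 ≥ 0.03
|R_{3,3} − R_{2,2}| = 0.01253503 < 0.03

k = 3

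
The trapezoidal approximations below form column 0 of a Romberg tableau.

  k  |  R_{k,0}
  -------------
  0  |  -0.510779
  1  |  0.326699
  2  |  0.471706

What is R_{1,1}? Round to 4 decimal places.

0.6059

R_{1,1} = 0.326699 + (0.326699 − (-0.510779))/3 = 0.605858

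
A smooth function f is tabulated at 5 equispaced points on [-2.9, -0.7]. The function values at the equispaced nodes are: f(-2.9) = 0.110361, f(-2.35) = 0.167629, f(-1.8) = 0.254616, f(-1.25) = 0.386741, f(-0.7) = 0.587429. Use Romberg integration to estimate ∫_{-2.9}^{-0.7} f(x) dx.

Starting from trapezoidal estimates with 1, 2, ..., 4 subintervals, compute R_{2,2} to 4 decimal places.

R_{0,0} (trapezoid, 1 panel, h=2.2000): 0.767569
R_{1,0} (trapezoid, 2 panels, h=1.1000): 0.663862
R_{2,0} (trapezoid, 4 panels, h=0.5500): 0.636835
R_{1,1} = 0.663862 + (0.663862 − 0.767569)/3 = 0.629293
R_{2,1} = 0.636835 + (0.636835 − 0.663862)/3 = 0.627826
R_{2,2} = 0.627826 + (0.627826 − 0.629293)/15 = 0.627728

0.6277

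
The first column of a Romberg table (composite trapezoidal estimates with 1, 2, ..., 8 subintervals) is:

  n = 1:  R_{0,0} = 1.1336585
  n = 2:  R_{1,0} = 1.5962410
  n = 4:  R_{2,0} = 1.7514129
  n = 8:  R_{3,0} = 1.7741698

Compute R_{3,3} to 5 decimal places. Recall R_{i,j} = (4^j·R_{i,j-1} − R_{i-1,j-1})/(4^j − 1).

Richardson extrapolation on the trapezoidal column (denominator 4−1=3):
R_{1,1} = (4·1.5962410 − 1.1336585) / 3 = 1.7504352
R_{2,1} = (4·1.7514129 − 1.5962410) / 3 = 1.8031369
R_{3,1} = (4·1.7741698 − 1.7514129) / 3 = 1.7817554
R_{2,2} = 1.8031369 + (1.8031369 − 1.7504352)/15 = 1.8066503
R_{3,2} = 1.7817554 + (1.7817554 − 1.8031369)/15 = 1.7803300
R_{3,3} = (64·1.7803300 − 1.8066503) / 63 = 1.7799122

1.77991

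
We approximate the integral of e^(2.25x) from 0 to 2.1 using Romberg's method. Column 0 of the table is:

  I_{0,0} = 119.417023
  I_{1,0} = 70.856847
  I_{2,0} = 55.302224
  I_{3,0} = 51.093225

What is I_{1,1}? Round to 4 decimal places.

I_{1,1} = (4·70.856847 − 119.417023) / 3 = 54.670122
(Column j=1 coincides with Simpson's rule on the same nodes.)

54.6701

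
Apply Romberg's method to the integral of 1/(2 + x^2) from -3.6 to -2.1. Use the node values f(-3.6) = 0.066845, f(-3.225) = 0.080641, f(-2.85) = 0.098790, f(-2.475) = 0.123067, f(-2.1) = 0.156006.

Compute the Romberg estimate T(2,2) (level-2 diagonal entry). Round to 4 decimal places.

0.1544

T(0,0) (trapezoid, 1 panel, h=1.5000): 0.167138
T(1,0) (trapezoid, 2 panels, h=0.7500): 0.157662
T(2,0) (trapezoid, 4 panels, h=0.3750): 0.155221
T(1,1) = 0.157662 + (0.157662 − 0.167138)/3 = 0.154503
T(2,1) = 0.155221 + (0.155221 − 0.157662)/3 = 0.154407
T(2,2) = 0.154407 + (0.154407 − 0.154503)/15 = 0.154401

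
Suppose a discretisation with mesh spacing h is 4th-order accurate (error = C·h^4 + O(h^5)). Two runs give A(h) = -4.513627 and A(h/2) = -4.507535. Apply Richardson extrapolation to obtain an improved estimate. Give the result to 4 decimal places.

The leading error scales as h^4; refining by a factor of 2 reduces it by 2^4 = 16.
Extrapolated value = (16·A(h/2) − A(h)) / (16 − 1)
= (16·(-4.507535) − (-4.513627)) / 15
= -67.606933 / 15 = -4.507129

-4.5071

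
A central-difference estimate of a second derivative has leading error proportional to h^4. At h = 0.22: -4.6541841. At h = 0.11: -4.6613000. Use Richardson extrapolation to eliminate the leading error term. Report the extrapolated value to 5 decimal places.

The leading error scales as h^4; refining by a factor of 2 reduces it by 2^4 = 16.
Extrapolated value = (16·A(h/2) − A(h)) / (16 − 1)
= (16·(-4.6613000) − (-4.6541841)) / 15
= -69.9266159 / 15 = -4.6617744

-4.66177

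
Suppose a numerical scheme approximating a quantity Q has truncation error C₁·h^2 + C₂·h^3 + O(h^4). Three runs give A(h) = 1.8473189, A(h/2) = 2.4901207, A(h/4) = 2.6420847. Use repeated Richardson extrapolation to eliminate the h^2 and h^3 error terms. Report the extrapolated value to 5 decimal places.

2.69108

First eliminate the h^2 term (factor 2^2 = 4):
  B₁ = (4·2.4901207 − 1.8473189)/3 = 2.7043880
  B₂ = (4·2.6420847 − 2.4901207)/3 = 2.6927394
Then eliminate the h^3 term (factor 2^3 = 8):
  (8·2.6927394 − 2.7043880)/7 = 2.6910753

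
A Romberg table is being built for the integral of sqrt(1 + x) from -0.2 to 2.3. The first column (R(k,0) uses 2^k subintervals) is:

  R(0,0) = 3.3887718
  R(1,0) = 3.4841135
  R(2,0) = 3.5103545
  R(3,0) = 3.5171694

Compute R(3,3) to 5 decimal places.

3.51947

Richardson extrapolation on the trapezoidal column (denominator 4−1=3):
R(1,1) = (4·3.4841135 − 3.3887718) / 3 = 3.5158941
R(2,1) = (4·3.5103545 − 3.4841135) / 3 = 3.5191015
R(3,1) = (4·3.5171694 − 3.5103545) / 3 = 3.5194410
R(2,2) = 3.5191015 + (3.5191015 − 3.5158941)/15 = 3.5193153
R(3,2) = (16·3.5194410 − 3.5191015) / 15 = 3.5194636
R(3,3) = (64·3.5194636 − 3.5193153) / 63 = 3.5194660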